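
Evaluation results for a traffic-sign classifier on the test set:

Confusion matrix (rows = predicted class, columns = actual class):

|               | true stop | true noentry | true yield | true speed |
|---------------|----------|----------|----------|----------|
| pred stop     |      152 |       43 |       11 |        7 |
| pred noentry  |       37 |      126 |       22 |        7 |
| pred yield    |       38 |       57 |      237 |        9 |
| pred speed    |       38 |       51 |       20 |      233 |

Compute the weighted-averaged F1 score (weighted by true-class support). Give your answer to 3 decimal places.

0.675

Per-class F1 score (2·TP/(2·TP+FP+FN)):
  stop: TP=152, FP=43+11+7=61, FN=37+38+38=113 → 304/478 = 0.6360
  noentry: TP=126, FP=37+22+7=66, FN=43+57+51=151 → 252/469 = 0.5373
  yield: TP=237, FP=38+57+9=104, FN=11+22+20=53 → 474/631 = 0.7512
  speed: TP=233, FP=38+51+20=109, FN=7+7+9=23 → 466/598 = 0.7793
Weighted-F1 score = Σ (supportᵢ/N)·F1 scoreᵢ with N=1088: (265/1088)·0.6360 + (277/1088)·0.5373 + (290/1088)·0.7512 + (256/1088)·0.7793 = 0.675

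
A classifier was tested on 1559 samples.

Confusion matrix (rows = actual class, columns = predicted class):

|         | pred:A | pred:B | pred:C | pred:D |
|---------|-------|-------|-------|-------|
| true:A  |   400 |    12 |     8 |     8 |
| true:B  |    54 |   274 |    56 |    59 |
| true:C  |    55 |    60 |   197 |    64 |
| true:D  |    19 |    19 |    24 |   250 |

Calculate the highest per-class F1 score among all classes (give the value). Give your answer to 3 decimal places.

Per-class F1 score (2·TP/(2·TP+FP+FN)):
  A: TP=400, FP=54+55+19=128, FN=12+8+8=28 → 800/956 = 0.8368
  B: TP=274, FP=12+60+19=91, FN=54+56+59=169 → 548/808 = 0.6782
  C: TP=197, FP=8+56+24=88, FN=55+60+64=179 → 394/661 = 0.5961
  D: TP=250, FP=8+59+64=131, FN=19+19+24=62 → 500/693 = 0.7215
Highest is class 'A' with F1 score = 0.837.

0.837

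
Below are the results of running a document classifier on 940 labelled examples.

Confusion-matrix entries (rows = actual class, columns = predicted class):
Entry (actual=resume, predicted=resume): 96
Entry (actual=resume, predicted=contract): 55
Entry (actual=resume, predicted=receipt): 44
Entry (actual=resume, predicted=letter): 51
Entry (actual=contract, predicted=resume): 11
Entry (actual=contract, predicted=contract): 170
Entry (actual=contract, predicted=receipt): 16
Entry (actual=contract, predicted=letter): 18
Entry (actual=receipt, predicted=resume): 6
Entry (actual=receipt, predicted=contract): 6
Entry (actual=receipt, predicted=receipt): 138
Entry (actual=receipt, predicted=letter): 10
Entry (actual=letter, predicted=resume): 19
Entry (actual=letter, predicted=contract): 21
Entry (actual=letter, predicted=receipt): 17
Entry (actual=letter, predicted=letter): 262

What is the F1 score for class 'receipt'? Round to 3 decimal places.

0.736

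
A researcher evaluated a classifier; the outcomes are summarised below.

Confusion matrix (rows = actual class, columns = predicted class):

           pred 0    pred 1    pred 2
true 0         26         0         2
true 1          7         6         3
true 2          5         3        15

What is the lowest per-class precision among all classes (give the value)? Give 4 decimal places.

Per-class precision (TP/(TP+FP)):
  0: TP=26, FP=7+5=12 → 26/38 = 0.68421
  1: TP=6, FP=0+3=3 → 6/9 = 0.66667
  2: TP=15, FP=2+3=5 → 15/20 = 0.75000
Lowest is class '1' with precision = 0.6667.

0.6667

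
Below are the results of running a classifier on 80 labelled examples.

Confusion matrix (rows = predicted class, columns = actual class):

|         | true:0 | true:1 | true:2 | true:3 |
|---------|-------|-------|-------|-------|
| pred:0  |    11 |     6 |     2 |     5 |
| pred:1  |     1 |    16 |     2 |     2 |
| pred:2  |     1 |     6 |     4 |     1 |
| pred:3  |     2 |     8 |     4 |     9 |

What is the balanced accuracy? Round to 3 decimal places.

Balanced accuracy = mean of per-class recall.
  0: recall = 11/15 = 0.7333
  1: recall = 16/36 = 0.4444
  2: recall = 4/12 = 0.3333
  3: recall = 9/17 = 0.5294
Mean = (0.7333 + 0.4444 + 0.3333 + 0.5294) / 4 = 0.510

0.510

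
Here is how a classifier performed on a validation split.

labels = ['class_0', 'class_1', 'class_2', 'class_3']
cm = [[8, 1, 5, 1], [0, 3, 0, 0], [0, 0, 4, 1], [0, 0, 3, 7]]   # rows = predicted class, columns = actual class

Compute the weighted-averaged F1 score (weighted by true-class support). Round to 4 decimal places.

Per-class F1 score (2·TP/(2·TP+FP+FN)):
  class_0: TP=8, FP=1+5+1=7, FN=0+0+0=0 → 16/23 = 0.69565
  class_1: TP=3, FP=0+0+0=0, FN=1+0+0=1 → 6/7 = 0.85714
  class_2: TP=4, FP=0+0+1=1, FN=5+0+3=8 → 8/17 = 0.47059
  class_3: TP=7, FP=0+0+3=3, FN=1+0+1=2 → 14/19 = 0.73684
Weighted-F1 score = Σ (supportᵢ/N)·F1 scoreᵢ with N=33: (8/33)·0.69565 + (4/33)·0.85714 + (12/33)·0.47059 + (9/33)·0.73684 = 0.6446

0.6446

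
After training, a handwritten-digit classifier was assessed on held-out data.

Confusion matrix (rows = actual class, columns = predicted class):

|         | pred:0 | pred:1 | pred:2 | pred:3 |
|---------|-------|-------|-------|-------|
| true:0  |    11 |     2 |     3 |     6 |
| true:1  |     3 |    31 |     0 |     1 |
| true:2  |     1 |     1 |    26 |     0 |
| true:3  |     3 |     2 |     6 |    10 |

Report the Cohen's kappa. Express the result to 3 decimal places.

0.640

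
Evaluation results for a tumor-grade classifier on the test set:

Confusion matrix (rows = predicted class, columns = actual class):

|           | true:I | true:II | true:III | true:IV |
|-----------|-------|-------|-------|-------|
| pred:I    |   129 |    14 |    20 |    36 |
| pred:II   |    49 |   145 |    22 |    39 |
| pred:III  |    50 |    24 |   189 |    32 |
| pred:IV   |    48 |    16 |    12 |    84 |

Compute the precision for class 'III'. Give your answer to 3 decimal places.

0.641

precision = TP/(TP+FP).
III: TP=189, FP=50+24+32=106 → 189/295 = 0.6407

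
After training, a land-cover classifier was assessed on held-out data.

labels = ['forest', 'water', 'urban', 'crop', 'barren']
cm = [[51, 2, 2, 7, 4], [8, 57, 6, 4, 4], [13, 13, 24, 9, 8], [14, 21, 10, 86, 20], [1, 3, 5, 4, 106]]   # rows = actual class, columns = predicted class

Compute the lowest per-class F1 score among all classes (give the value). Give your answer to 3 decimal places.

0.421

Per-class F1 score (2·TP/(2·TP+FP+FN)):
  forest: TP=51, FP=8+13+14+1=36, FN=2+2+7+4=15 → 102/153 = 0.6667
  water: TP=57, FP=2+13+21+3=39, FN=8+6+4+4=22 → 114/175 = 0.6514
  urban: TP=24, FP=2+6+10+5=23, FN=13+13+9+8=43 → 48/114 = 0.4211
  crop: TP=86, FP=7+4+9+4=24, FN=14+21+10+20=65 → 172/261 = 0.6590
  barren: TP=106, FP=4+4+8+20=36, FN=1+3+5+4=13 → 212/261 = 0.8123
Lowest is class 'urban' with F1 score = 0.421.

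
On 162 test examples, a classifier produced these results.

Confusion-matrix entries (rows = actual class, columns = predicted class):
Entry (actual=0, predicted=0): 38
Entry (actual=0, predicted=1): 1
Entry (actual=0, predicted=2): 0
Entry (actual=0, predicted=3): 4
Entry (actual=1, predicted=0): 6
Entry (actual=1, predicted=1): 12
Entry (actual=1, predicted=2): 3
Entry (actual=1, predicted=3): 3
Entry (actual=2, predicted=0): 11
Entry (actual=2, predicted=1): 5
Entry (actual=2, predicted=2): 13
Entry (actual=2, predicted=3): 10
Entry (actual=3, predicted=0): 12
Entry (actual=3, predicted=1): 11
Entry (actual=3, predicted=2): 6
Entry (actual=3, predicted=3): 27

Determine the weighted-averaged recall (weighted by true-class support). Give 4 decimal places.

Per-class recall (TP/(TP+FN)):
  0: TP=38, FN=1+0+4=5 → 38/43 = 0.88372
  1: TP=12, FN=6+3+3=12 → 12/24 = 0.50000
  2: TP=13, FN=11+5+10=26 → 13/39 = 0.33333
  3: TP=27, FN=12+11+6=29 → 27/56 = 0.48214
Weighted-recall = Σ (supportᵢ/N)·recallᵢ with N=162: (43/162)·0.88372 + (24/162)·0.50000 + (39/162)·0.33333 + (56/162)·0.48214 = 0.5556

0.5556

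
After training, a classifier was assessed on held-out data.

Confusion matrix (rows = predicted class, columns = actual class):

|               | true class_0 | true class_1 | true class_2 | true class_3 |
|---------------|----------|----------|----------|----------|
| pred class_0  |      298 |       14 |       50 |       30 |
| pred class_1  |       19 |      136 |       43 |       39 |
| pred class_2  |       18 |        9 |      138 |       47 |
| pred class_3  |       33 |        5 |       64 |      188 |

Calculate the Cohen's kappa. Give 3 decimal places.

Observed agreement pₒ = trace/N = 760/1131 = 0.6720
Expected agreement pₑ = Σ (rowᵢ·colᵢ)/N² = (368·392 + 164·237 + 295·212 + 304·290)/1131² = 0.2610
κ = (pₒ − pₑ)/(1 − pₑ) = (0.6720 − 0.2610)/(1 − 0.2610) = 0.556

0.556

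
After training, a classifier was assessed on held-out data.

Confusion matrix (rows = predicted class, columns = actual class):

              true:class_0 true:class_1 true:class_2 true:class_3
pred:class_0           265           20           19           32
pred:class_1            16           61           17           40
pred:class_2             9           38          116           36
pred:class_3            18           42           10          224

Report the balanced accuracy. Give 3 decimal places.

Balanced accuracy = mean of per-class recall.
  class_0: recall = 265/308 = 0.8604
  class_1: recall = 61/161 = 0.3789
  class_2: recall = 116/162 = 0.7160
  class_3: recall = 224/332 = 0.6747
Mean = (0.8604 + 0.3789 + 0.7160 + 0.6747) / 4 = 0.658

0.658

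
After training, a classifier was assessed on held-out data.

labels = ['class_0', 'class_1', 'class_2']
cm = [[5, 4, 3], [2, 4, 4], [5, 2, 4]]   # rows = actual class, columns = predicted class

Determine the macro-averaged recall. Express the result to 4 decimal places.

Per-class recall (TP/(TP+FN)):
  class_0: TP=5, FN=4+3=7 → 5/12 = 0.41667
  class_1: TP=4, FN=2+4=6 → 4/10 = 0.40000
  class_2: TP=4, FN=5+2=7 → 4/11 = 0.36364
Macro-recall = mean = (0.41667 + 0.40000 + 0.36364) / 3 = 0.3934

0.3934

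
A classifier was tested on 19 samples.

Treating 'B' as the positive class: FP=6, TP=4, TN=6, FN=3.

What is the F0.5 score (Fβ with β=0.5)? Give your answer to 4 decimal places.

Fβ = (1+β²)·TP / ((1+β²)·TP + β²·FN + FP), with β²=1/4
= 1.25·4 / (1.25·4 + 0.25·3 + 6) = 0.4255

0.4255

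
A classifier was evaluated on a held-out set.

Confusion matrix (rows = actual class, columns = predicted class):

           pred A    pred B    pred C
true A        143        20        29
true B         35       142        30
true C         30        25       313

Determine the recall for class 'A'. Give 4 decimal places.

Take TP from the diagonal, FP from the rest of the 'A' prediction marginal, FN from the rest of the 'A' actual marginal.
recall = TP/(TP+FN).
A: TP=143, FN=20+29=49 → 143/192 = 0.74479

0.7448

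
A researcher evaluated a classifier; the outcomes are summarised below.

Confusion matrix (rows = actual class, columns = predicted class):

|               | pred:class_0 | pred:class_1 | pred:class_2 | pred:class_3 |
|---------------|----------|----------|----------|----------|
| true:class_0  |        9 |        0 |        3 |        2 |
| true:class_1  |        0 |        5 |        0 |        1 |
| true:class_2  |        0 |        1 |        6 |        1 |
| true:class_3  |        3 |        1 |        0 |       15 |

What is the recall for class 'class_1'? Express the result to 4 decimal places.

recall = TP/(TP+FN).
class_1: TP=5, FN=0+0+1=1 → 5/6 = 0.83333

0.8333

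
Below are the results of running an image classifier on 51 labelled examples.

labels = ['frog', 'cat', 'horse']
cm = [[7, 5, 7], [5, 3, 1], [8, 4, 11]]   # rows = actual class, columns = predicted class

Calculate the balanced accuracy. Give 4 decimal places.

Balanced accuracy = mean of per-class recall.
  frog: recall = 7/19 = 0.36842
  cat: recall = 3/9 = 0.33333
  horse: recall = 11/23 = 0.47826
Mean = (0.36842 + 0.33333 + 0.47826) / 3 = 0.3933

0.3933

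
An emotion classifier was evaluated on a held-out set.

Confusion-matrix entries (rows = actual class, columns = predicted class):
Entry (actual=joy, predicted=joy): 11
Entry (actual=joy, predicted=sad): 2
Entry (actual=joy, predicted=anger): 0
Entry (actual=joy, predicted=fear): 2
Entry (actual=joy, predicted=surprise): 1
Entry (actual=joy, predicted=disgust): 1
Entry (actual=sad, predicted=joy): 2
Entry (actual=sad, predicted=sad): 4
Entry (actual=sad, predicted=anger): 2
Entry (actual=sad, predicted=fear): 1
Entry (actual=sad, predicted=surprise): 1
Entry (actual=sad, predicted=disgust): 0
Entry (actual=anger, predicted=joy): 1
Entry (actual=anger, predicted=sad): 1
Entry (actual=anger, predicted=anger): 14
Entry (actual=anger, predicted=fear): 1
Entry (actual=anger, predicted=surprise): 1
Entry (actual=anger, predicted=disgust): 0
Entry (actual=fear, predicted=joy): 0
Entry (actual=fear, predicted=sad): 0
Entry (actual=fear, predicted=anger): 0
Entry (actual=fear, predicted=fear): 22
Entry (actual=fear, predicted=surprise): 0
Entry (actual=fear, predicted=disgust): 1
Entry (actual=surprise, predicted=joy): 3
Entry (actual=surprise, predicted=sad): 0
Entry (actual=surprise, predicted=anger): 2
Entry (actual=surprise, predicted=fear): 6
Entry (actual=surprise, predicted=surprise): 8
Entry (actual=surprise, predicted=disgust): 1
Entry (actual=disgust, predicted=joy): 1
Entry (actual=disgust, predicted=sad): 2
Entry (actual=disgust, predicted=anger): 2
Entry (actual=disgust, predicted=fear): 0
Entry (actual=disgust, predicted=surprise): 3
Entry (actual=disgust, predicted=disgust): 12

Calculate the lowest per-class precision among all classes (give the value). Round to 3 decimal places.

0.444

Per-class precision (TP/(TP+FP)):
  joy: TP=11, FP=2+1+0+3+1=7 → 11/18 = 0.6111
  sad: TP=4, FP=2+1+0+0+2=5 → 4/9 = 0.4444
  anger: TP=14, FP=0+2+0+2+2=6 → 14/20 = 0.7000
  fear: TP=22, FP=2+1+1+6+0=10 → 22/32 = 0.6875
  surprise: TP=8, FP=1+1+1+0+3=6 → 8/14 = 0.5714
  disgust: TP=12, FP=1+0+0+1+1=3 → 12/15 = 0.8000
Lowest is class 'sad' with precision = 0.444.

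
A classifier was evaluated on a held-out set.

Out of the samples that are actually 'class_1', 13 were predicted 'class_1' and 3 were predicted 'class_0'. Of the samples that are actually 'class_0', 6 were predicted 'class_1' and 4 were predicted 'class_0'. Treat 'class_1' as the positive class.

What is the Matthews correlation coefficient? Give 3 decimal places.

MCC = (TP·TN − FP·FN) / √((TP+FP)(TP+FN)(TN+FP)(TN+FN))
Numerator = 13·4 − 6·3 = 34
Denominator = √(19·16·10·7) = √21280 = 145.8767
MCC = 34 / 145.8767 = 0.233

0.233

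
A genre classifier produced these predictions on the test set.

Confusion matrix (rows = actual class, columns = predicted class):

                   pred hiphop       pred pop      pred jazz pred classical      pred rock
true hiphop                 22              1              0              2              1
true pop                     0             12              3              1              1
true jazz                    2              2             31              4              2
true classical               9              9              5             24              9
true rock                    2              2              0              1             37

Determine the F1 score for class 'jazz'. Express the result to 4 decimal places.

0.7750

Take TP from the diagonal, FP from the rest of the 'jazz' prediction marginal, FN from the rest of the 'jazz' actual marginal.
F1 score = 2·TP/(2·TP+FP+FN).
jazz: TP=31, FP=0+3+5+0=8, FN=2+2+4+2=10 → 62/80 = 0.77500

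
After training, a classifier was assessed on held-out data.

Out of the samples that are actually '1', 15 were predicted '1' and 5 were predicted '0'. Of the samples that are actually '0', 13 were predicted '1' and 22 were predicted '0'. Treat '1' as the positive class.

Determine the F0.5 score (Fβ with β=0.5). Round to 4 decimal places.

0.5682

Fβ = (1+β²)·TP / ((1+β²)·TP + β²·FN + FP), with β²=1/4
= 1.25·15 / (1.25·15 + 0.25·5 + 13) = 0.5682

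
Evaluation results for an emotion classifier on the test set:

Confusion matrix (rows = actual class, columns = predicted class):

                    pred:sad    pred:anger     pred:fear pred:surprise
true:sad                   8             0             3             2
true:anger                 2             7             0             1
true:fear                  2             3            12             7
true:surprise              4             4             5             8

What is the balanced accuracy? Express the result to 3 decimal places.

Balanced accuracy = mean of per-class recall.
  sad: recall = 8/13 = 0.6154
  anger: recall = 7/10 = 0.7000
  fear: recall = 12/24 = 0.5000
  surprise: recall = 8/21 = 0.3810
Mean = (0.6154 + 0.7000 + 0.5000 + 0.3810) / 4 = 0.549

0.549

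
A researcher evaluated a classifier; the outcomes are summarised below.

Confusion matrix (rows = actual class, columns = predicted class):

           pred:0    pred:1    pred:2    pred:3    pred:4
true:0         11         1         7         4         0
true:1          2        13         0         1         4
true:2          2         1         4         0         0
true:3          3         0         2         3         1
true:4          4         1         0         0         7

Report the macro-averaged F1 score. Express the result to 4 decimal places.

Per-class F1 score (2·TP/(2·TP+FP+FN)):
  0: TP=11, FP=2+2+3+4=11, FN=1+7+4+0=12 → 22/45 = 0.48889
  1: TP=13, FP=1+1+0+1=3, FN=2+0+1+4=7 → 26/36 = 0.72222
  2: TP=4, FP=7+0+2+0=9, FN=2+1+0+0=3 → 8/20 = 0.40000
  3: TP=3, FP=4+1+0+0=5, FN=3+0+2+1=6 → 6/17 = 0.35294
  4: TP=7, FP=0+4+0+1=5, FN=4+1+0+0=5 → 14/24 = 0.58333
Macro-F1 score = mean = (0.48889 + 0.72222 + 0.40000 + 0.35294 + 0.58333) / 5 = 0.5095

0.5095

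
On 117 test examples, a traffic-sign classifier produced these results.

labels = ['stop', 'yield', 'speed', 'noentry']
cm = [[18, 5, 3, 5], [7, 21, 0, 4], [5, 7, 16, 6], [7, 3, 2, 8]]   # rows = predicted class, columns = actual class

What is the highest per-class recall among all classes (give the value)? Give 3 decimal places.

Per-class recall (TP/(TP+FN)):
  stop: TP=18, FN=7+5+7=19 → 18/37 = 0.4865
  yield: TP=21, FN=5+7+3=15 → 21/36 = 0.5833
  speed: TP=16, FN=3+0+2=5 → 16/21 = 0.7619
  noentry: TP=8, FN=5+4+6=15 → 8/23 = 0.3478
Highest is class 'speed' with recall = 0.762.

0.762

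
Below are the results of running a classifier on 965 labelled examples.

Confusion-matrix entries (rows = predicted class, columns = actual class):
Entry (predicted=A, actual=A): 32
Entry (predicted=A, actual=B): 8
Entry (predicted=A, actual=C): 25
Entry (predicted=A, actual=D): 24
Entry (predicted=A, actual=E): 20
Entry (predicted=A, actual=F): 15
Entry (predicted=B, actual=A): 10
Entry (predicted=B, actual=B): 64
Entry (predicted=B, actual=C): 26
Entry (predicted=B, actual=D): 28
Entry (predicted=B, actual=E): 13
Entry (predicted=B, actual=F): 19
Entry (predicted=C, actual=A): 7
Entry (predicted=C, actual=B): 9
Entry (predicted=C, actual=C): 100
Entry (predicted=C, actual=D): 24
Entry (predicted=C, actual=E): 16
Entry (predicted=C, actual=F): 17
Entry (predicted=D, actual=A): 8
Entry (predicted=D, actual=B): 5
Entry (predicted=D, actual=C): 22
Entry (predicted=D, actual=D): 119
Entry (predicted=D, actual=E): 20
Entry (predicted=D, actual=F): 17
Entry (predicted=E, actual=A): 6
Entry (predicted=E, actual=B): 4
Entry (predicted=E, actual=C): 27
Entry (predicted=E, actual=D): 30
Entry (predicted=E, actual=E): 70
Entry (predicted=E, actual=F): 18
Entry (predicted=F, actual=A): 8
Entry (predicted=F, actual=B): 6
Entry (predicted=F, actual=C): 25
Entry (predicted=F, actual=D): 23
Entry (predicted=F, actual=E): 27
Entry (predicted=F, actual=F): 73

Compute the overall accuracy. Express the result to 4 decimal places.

Accuracy = trace / total = (32+64+100+119+70+73=458) / 965 = 458/965 = 0.4746

0.4746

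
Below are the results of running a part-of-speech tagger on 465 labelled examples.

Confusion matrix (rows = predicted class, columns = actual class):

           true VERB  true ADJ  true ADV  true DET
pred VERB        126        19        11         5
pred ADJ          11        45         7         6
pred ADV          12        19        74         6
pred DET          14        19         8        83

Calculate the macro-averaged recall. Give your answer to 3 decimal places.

0.696

Per-class recall (TP/(TP+FN)):
  VERB: TP=126, FN=11+12+14=37 → 126/163 = 0.7730
  ADJ: TP=45, FN=19+19+19=57 → 45/102 = 0.4412
  ADV: TP=74, FN=11+7+8=26 → 74/100 = 0.7400
  DET: TP=83, FN=5+6+6=17 → 83/100 = 0.8300
Macro-recall = mean = (0.7730 + 0.4412 + 0.7400 + 0.8300) / 4 = 0.696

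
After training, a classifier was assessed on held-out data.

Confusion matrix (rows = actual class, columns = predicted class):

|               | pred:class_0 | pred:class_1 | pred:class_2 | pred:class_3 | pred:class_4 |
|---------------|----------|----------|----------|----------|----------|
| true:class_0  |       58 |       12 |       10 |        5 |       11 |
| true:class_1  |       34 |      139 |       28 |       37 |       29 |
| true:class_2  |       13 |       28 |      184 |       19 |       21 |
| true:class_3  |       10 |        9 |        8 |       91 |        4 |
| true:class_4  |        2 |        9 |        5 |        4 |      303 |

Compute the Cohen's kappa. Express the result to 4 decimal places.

0.6396

Observed agreement pₒ = trace/N = 775/1073 = 0.72227
Expected agreement pₑ = Σ (rowᵢ·colᵢ)/N² = (96·117 + 267·197 + 265·235 + 122·156 + 323·368)/1073² = 0.22930
κ = (pₒ − pₑ)/(1 − pₑ) = (0.72227 − 0.22930)/(1 − 0.22930) = 0.6396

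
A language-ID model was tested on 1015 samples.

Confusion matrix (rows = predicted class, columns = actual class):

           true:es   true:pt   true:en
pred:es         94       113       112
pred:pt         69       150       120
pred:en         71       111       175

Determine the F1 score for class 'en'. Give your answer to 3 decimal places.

One-vs-rest for 'en': TP = diagonal; FP = other classes predicted 'en'; FN = 'en' predicted as other.
F1 score = 2·TP/(2·TP+FP+FN).
en: TP=175, FP=71+111=182, FN=112+120=232 → 350/764 = 0.4581

0.458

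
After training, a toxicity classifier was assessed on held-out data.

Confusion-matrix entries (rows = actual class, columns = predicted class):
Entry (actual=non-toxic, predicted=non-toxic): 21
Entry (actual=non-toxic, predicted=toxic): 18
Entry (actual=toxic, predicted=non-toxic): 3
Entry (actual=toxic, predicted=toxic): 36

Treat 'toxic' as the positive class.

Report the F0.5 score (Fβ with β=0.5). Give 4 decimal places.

0.7059

Fβ = (1+β²)·TP / ((1+β²)·TP + β²·FN + FP), with β²=1/4
= 1.25·36 / (1.25·36 + 0.25·3 + 18) = 0.7059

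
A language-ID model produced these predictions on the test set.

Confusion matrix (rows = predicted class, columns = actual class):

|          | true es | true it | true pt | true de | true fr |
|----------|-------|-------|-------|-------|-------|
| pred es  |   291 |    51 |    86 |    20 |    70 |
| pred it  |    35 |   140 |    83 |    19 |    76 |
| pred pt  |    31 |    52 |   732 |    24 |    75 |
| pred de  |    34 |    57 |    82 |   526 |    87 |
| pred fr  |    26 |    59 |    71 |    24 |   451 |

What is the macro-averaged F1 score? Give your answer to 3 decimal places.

Per-class F1 score (2·TP/(2·TP+FP+FN)):
  es: TP=291, FP=51+86+20+70=227, FN=35+31+34+26=126 → 582/935 = 0.6225
  it: TP=140, FP=35+83+19+76=213, FN=51+52+57+59=219 → 280/712 = 0.3933
  pt: TP=732, FP=31+52+24+75=182, FN=86+83+82+71=322 → 1464/1968 = 0.7439
  de: TP=526, FP=34+57+82+87=260, FN=20+19+24+24=87 → 1052/1399 = 0.7520
  fr: TP=451, FP=26+59+71+24=180, FN=70+76+75+87=308 → 902/1390 = 0.6489
Macro-F1 score = mean = (0.6225 + 0.3933 + 0.7439 + 0.7520 + 0.6489) / 5 = 0.632

0.632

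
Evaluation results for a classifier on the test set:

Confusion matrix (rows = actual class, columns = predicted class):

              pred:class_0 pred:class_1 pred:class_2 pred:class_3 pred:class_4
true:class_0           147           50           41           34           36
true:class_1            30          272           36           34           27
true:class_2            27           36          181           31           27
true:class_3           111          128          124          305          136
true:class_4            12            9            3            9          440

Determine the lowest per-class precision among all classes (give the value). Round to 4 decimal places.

Per-class precision (TP/(TP+FP)):
  class_0: TP=147, FP=30+27+111+12=180 → 147/327 = 0.44954
  class_1: TP=272, FP=50+36+128+9=223 → 272/495 = 0.54949
  class_2: TP=181, FP=41+36+124+3=204 → 181/385 = 0.47013
  class_3: TP=305, FP=34+34+31+9=108 → 305/413 = 0.73850
  class_4: TP=440, FP=36+27+27+136=226 → 440/666 = 0.66066
Lowest is class 'class_0' with precision = 0.4495.

0.4495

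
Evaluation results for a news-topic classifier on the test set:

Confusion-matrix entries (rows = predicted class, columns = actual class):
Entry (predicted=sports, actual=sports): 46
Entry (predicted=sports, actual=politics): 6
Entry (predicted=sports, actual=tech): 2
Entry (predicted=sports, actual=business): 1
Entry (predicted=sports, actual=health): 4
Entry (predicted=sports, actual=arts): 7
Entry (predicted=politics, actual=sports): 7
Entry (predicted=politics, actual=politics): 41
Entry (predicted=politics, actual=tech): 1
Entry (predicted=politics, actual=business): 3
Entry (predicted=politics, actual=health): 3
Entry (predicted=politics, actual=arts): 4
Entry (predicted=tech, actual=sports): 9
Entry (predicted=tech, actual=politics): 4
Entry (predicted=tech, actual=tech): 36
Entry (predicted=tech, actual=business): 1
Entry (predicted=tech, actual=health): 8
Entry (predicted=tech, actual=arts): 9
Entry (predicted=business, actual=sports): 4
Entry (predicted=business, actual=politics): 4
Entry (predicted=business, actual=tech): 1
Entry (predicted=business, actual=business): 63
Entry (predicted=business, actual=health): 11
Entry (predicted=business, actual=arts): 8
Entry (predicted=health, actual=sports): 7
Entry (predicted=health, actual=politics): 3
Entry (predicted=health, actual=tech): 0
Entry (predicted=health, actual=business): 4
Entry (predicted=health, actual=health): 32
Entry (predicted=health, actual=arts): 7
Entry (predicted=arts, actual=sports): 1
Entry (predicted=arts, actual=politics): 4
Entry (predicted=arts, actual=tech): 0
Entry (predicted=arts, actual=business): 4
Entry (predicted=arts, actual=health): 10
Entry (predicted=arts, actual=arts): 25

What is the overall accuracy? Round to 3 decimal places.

0.639

Accuracy = trace / total = (46+41+36+63+32+25=243) / 380 = 243/380 = 0.639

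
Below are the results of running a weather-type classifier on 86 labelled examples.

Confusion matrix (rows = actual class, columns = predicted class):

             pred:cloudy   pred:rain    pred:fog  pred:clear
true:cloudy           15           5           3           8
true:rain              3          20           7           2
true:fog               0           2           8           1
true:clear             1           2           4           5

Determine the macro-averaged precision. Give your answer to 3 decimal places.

Per-class precision (TP/(TP+FP)):
  cloudy: TP=15, FP=3+0+1=4 → 15/19 = 0.7895
  rain: TP=20, FP=5+2+2=9 → 20/29 = 0.6897
  fog: TP=8, FP=3+7+4=14 → 8/22 = 0.3636
  clear: TP=5, FP=8+2+1=11 → 5/16 = 0.3125
Macro-precision = mean = (0.7895 + 0.6897 + 0.3636 + 0.3125) / 4 = 0.539

0.539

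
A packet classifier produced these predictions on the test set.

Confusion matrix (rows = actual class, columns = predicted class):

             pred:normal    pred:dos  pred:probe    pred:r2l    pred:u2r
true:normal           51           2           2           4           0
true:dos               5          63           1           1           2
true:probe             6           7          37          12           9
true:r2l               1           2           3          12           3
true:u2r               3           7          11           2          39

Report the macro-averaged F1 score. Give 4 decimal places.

Per-class F1 score (2·TP/(2·TP+FP+FN)):
  normal: TP=51, FP=5+6+1+3=15, FN=2+2+4+0=8 → 102/125 = 0.81600
  dos: TP=63, FP=2+7+2+7=18, FN=5+1+1+2=9 → 126/153 = 0.82353
  probe: TP=37, FP=2+1+3+11=17, FN=6+7+12+9=34 → 74/125 = 0.59200
  r2l: TP=12, FP=4+1+12+2=19, FN=1+2+3+3=9 → 24/52 = 0.46154
  u2r: TP=39, FP=0+2+9+3=14, FN=3+7+11+2=23 → 78/115 = 0.67826
Macro-F1 score = mean = (0.81600 + 0.82353 + 0.59200 + 0.46154 + 0.67826) / 5 = 0.6743

0.6743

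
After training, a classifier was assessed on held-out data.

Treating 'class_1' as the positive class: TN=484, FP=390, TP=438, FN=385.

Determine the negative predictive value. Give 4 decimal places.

NPV = TN/(TN+FN) = 484/(484+385) = 0.5570

0.5570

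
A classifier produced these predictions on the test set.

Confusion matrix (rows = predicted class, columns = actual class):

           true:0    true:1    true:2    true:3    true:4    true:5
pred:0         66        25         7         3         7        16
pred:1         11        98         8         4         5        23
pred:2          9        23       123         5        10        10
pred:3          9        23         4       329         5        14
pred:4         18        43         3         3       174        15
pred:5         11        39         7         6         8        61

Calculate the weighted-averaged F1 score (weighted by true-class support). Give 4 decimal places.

Per-class F1 score (2·TP/(2·TP+FP+FN)):
  0: TP=66, FP=25+7+3+7+16=58, FN=11+9+9+18+11=58 → 132/248 = 0.53226
  1: TP=98, FP=11+8+4+5+23=51, FN=25+23+23+43+39=153 → 196/400 = 0.49000
  2: TP=123, FP=9+23+5+10+10=57, FN=7+8+4+3+7=29 → 246/332 = 0.74096
  3: TP=329, FP=9+23+4+5+14=55, FN=3+4+5+3+6=21 → 658/734 = 0.89646
  4: TP=174, FP=18+43+3+3+15=82, FN=7+5+10+5+8=35 → 348/465 = 0.74839
  5: TP=61, FP=11+39+7+6+8=71, FN=16+23+10+14+15=78 → 122/271 = 0.45018
Weighted-F1 score = Σ (supportᵢ/N)·F1 scoreᵢ with N=1225: (124/1225)·0.53226 + (251/1225)·0.49000 + (152/1225)·0.74096 + (350/1225)·0.89646 + (209/1225)·0.74839 + (139/1225)·0.45018 = 0.6811

0.6811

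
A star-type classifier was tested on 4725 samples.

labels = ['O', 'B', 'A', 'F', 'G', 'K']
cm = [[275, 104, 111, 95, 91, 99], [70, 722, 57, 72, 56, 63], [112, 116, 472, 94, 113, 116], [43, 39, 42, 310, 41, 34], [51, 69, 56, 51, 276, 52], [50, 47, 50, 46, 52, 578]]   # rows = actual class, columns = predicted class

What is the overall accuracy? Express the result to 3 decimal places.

0.557

Accuracy = trace / total = (275+722+472+310+276+578=2633) / 4725 = 2633/4725 = 0.557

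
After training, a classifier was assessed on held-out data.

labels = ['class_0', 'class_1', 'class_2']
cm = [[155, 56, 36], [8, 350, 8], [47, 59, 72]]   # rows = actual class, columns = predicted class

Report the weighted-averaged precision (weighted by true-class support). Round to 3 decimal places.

0.718

Per-class precision (TP/(TP+FP)):
  class_0: TP=155, FP=8+47=55 → 155/210 = 0.7381
  class_1: TP=350, FP=56+59=115 → 350/465 = 0.7527
  class_2: TP=72, FP=36+8=44 → 72/116 = 0.6207
Weighted-precision = Σ (supportᵢ/N)·precisionᵢ with N=791: (247/791)·0.7381 + (366/791)·0.7527 + (178/791)·0.6207 = 0.718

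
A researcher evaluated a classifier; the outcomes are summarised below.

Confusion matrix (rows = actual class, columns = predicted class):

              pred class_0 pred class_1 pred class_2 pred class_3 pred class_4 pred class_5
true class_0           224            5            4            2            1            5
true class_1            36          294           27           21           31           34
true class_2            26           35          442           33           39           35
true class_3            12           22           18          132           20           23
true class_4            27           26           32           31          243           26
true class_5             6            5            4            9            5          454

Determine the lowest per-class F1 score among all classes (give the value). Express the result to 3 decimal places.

0.580

Per-class F1 score (2·TP/(2·TP+FP+FN)):
  class_0: TP=224, FP=36+26+12+27+6=107, FN=5+4+2+1+5=17 → 448/572 = 0.7832
  class_1: TP=294, FP=5+35+22+26+5=93, FN=36+27+21+31+34=149 → 588/830 = 0.7084
  class_2: TP=442, FP=4+27+18+32+4=85, FN=26+35+33+39+35=168 → 884/1137 = 0.7775
  class_3: TP=132, FP=2+21+33+31+9=96, FN=12+22+18+20+23=95 → 264/455 = 0.5802
  class_4: TP=243, FP=1+31+39+20+5=96, FN=27+26+32+31+26=142 → 486/724 = 0.6713
  class_5: TP=454, FP=5+34+35+23+26=123, FN=6+5+4+9+5=29 → 908/1060 = 0.8566
Lowest is class 'class_3' with F1 score = 0.580.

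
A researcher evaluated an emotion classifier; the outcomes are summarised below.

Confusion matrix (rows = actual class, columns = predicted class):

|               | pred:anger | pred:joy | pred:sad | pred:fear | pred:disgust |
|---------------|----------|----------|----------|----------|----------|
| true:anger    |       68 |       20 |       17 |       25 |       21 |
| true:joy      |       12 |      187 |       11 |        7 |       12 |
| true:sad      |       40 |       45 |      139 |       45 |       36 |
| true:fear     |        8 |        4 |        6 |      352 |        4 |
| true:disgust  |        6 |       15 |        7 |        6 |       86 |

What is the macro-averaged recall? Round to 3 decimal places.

Per-class recall (TP/(TP+FN)):
  anger: TP=68, FN=20+17+25+21=83 → 68/151 = 0.4503
  joy: TP=187, FN=12+11+7+12=42 → 187/229 = 0.8166
  sad: TP=139, FN=40+45+45+36=166 → 139/305 = 0.4557
  fear: TP=352, FN=8+4+6+4=22 → 352/374 = 0.9412
  disgust: TP=86, FN=6+15+7+6=34 → 86/120 = 0.7167
Macro-recall = mean = (0.4503 + 0.8166 + 0.4557 + 0.9412 + 0.7167) / 5 = 0.676

0.676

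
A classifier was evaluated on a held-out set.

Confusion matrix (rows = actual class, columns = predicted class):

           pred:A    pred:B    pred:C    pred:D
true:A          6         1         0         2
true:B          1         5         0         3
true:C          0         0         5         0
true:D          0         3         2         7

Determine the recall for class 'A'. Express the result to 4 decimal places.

0.6667

One-vs-rest for 'A': TP = diagonal; FP = other classes predicted 'A'; FN = 'A' predicted as other.
recall = TP/(TP+FN).
A: TP=6, FN=1+0+2=3 → 6/9 = 0.66667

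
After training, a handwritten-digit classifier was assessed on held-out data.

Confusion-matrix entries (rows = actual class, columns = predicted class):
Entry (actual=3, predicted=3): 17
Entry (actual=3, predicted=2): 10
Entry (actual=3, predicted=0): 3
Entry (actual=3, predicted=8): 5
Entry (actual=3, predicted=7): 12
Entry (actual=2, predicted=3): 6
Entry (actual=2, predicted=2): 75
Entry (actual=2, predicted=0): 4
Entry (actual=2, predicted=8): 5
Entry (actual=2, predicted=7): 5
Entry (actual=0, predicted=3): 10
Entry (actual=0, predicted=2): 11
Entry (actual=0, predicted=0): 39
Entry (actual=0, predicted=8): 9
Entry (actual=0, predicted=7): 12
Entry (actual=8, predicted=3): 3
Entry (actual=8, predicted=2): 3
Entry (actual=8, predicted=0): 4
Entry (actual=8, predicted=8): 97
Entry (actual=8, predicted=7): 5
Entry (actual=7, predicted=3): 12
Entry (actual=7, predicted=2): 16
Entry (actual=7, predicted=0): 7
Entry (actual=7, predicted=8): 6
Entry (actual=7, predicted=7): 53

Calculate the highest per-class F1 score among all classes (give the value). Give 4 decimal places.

0.8291

Per-class F1 score (2·TP/(2·TP+FP+FN)):
  3: TP=17, FP=6+10+3+12=31, FN=10+3+5+12=30 → 34/95 = 0.35789
  2: TP=75, FP=10+11+3+16=40, FN=6+4+5+5=20 → 150/210 = 0.71429
  0: TP=39, FP=3+4+4+7=18, FN=10+11+9+12=42 → 78/138 = 0.56522
  8: TP=97, FP=5+5+9+6=25, FN=3+3+4+5=15 → 194/234 = 0.82906
  7: TP=53, FP=12+5+12+5=34, FN=12+16+7+6=41 → 106/181 = 0.58564
Highest is class '8' with F1 score = 0.8291.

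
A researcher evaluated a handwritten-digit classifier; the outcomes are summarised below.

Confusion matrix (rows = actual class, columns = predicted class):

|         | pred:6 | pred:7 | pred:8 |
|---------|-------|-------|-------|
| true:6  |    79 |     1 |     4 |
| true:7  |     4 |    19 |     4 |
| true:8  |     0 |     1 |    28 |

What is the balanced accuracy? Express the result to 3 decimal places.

0.870

Balanced accuracy = mean of per-class recall.
  6: recall = 79/84 = 0.9405
  7: recall = 19/27 = 0.7037
  8: recall = 28/29 = 0.9655
Mean = (0.9405 + 0.7037 + 0.9655) / 3 = 0.870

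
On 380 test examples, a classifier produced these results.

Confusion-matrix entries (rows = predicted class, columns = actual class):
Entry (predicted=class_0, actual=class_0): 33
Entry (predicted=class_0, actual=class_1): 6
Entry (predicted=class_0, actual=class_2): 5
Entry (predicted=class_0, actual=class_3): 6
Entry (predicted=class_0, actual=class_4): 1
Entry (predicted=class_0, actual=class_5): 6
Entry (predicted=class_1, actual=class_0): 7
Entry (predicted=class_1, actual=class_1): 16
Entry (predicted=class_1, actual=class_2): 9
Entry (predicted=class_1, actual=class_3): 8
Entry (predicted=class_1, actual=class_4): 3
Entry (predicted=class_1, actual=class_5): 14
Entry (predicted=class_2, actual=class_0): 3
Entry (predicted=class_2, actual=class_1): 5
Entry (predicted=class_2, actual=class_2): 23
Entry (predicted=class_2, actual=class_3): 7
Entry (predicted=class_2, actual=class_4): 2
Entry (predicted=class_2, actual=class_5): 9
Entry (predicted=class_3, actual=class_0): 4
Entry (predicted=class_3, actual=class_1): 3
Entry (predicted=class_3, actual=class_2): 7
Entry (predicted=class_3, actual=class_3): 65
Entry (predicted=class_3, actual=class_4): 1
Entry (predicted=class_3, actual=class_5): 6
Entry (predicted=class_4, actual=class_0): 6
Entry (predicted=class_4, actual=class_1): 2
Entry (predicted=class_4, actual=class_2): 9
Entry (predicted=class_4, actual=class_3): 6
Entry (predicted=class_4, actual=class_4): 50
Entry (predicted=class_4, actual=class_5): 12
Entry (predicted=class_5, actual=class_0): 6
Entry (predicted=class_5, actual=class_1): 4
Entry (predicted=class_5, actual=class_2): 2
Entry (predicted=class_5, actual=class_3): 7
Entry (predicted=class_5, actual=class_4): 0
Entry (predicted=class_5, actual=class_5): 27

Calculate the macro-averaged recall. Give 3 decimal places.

0.553

Per-class recall (TP/(TP+FN)):
  class_0: TP=33, FN=7+3+4+6+6=26 → 33/59 = 0.5593
  class_1: TP=16, FN=6+5+3+2+4=20 → 16/36 = 0.4444
  class_2: TP=23, FN=5+9+7+9+2=32 → 23/55 = 0.4182
  class_3: TP=65, FN=6+8+7+6+7=34 → 65/99 = 0.6566
  class_4: TP=50, FN=1+3+2+1+0=7 → 50/57 = 0.8772
  class_5: TP=27, FN=6+14+9+6+12=47 → 27/74 = 0.3649
Macro-recall = mean = (0.5593 + 0.4444 + 0.4182 + 0.6566 + 0.8772 + 0.3649) / 6 = 0.553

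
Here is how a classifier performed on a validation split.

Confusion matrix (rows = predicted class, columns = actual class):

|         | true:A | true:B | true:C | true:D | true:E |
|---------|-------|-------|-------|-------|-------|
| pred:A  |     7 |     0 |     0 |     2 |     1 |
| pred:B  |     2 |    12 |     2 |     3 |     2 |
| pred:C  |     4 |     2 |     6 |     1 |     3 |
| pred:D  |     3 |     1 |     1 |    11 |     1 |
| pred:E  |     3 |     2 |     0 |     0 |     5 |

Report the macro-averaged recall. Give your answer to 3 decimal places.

Per-class recall (TP/(TP+FN)):
  A: TP=7, FN=2+4+3+3=12 → 7/19 = 0.3684
  B: TP=12, FN=0+2+1+2=5 → 12/17 = 0.7059
  C: TP=6, FN=0+2+1+0=3 → 6/9 = 0.6667
  D: TP=11, FN=2+3+1+0=6 → 11/17 = 0.6471
  E: TP=5, FN=1+2+3+1=7 → 5/12 = 0.4167
Macro-recall = mean = (0.3684 + 0.7059 + 0.6667 + 0.6471 + 0.4167) / 5 = 0.561

0.561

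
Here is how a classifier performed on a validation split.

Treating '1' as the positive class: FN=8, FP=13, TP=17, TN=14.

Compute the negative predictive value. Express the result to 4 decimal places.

0.6364

NPV = TN/(TN+FN) = 14/(14+8) = 0.6364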